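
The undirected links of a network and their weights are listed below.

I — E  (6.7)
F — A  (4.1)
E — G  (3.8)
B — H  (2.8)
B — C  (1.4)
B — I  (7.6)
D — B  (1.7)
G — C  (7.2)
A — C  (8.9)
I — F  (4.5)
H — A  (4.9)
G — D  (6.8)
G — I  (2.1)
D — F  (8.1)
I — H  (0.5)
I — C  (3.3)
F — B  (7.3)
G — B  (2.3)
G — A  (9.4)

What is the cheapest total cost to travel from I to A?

Enumerating some paths:
I - G - B - H - A: 2.1+2.3+2.8+4.9 = 12.1
I - F - A: 4.5+4.1 = 8.6
I - G - A: 2.1+9.4 = 11.5
I - H - A: 0.5+4.9 = 5.4
Cheapest is I - H - A at 5.4.

5.4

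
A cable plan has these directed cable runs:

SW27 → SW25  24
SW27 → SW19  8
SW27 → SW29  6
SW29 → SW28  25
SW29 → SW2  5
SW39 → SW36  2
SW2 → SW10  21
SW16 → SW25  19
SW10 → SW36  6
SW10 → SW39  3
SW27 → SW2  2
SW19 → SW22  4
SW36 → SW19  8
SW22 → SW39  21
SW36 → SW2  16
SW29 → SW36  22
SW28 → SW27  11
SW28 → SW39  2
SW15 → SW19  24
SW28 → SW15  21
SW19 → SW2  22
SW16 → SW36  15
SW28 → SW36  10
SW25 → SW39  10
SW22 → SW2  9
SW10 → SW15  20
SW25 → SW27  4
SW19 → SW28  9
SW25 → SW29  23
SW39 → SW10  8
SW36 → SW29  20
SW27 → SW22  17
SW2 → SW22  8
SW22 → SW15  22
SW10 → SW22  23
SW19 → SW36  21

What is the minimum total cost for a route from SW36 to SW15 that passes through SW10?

Shortest SW36→SW10: SW36–SW19–SW28–SW39–SW10 = 27
Best SW10 to SW15: SW10–SW15 costing 20
Total via SW10: 27 + 20 = 47.

47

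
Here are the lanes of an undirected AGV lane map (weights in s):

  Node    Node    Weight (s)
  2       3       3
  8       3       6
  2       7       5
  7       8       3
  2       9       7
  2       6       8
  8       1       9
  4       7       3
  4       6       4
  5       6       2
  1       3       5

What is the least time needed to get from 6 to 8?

10 s

Candidate routes:
6 - 4 - 7 - 2 - 3 - 8: 4+3+5+3+6 = 21
6 - 2 - 3 - 8: 8+3+6 = 17
6 - 2 - 7 - 8: 8+5+3 = 16
6 - 4 - 7 - 8: 4+3+3 = 10
Cheapest is 6 - 4 - 7 - 8 at 10 s.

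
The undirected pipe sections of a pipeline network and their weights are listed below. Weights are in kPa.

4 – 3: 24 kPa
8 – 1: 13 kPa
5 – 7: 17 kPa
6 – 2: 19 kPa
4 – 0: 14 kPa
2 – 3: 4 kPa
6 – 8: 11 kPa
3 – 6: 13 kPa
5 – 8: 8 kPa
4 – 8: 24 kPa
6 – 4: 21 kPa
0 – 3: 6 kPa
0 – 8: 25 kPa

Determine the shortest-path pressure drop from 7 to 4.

49 kPa

Shortest distances from 7:
7: 0
5: 17  (via 7)
8: 25  (via 5)
6: 36  (via 8)
1: 38  (via 8)
3: 49  (via 6)
4: 49  (via 8)
Shortest route: 7 → 5 → 8 → 4 = 49 kPa.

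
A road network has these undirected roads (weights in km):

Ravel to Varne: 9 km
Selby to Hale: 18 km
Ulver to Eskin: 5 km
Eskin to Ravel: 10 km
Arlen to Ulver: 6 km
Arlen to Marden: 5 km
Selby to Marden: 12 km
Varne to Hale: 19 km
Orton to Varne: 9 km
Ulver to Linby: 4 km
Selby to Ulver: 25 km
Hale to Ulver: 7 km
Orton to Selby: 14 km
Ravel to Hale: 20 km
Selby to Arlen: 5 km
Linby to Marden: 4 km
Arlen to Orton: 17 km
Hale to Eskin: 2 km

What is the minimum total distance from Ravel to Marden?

Compare a few routes:
Ravel–Eskin–Hale–Ulver–Linby–Marden: 10+2+7+4+4 = 27
Ravel–Eskin–Ulver–Arlen–Marden: 10+5+6+5 = 26
Ravel–Eskin–Hale–Ulver–Arlen–Marden: 10+2+7+6+5 = 30
Ravel–Eskin–Ulver–Linby–Marden: 10+5+4+4 = 23
Cheapest is Ravel–Eskin–Ulver–Linby–Marden at 23 km.

23 km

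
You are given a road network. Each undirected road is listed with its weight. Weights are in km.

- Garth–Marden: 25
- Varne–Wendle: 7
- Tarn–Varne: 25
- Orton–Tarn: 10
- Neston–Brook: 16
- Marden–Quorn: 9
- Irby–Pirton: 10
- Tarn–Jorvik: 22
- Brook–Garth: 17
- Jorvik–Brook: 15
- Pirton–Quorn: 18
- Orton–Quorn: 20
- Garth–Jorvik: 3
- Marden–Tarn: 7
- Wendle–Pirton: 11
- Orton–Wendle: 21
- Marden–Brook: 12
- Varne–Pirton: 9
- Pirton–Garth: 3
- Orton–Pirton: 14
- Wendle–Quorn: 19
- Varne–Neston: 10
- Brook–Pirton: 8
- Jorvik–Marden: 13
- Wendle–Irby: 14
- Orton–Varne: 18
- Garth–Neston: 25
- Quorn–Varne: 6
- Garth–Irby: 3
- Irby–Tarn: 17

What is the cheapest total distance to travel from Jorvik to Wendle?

Candidate routes:
Jorvik - Garth - Pirton - Wendle: 3+3+11 = 17
Jorvik - Garth - Irby - Wendle: 3+3+14 = 20
The minimum is 17 km via Jorvik - Garth - Pirton - Wendle.

17 km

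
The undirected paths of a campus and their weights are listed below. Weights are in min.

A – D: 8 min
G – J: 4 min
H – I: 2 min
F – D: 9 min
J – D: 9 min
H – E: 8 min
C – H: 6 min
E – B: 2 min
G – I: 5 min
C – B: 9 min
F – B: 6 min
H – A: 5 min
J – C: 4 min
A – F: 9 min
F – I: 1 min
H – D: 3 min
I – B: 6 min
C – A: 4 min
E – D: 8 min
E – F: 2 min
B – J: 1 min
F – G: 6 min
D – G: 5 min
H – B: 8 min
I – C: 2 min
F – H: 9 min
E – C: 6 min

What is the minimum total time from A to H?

5 min

Compare a few routes:
A–C–H: 4+6 = 10
A–H: 5 = 5
A–C–I–H: 4+2+2 = 8
Cheapest is A–H at 5 min.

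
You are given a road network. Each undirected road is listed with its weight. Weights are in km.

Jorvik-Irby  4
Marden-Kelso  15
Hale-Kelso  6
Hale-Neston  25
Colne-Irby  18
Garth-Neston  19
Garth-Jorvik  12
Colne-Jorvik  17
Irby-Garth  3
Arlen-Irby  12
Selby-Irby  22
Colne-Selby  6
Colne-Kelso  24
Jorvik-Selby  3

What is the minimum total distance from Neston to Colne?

Running Dijkstra from Neston:
Neston: 0
Garth: 19  (via Neston)
Irby: 22  (via Garth)
Hale: 25  (via Neston)
Jorvik: 26  (via Irby)
Selby: 29  (via Jorvik)
Kelso: 31  (via Hale)
Arlen: 34  (via Irby)
Colne: 35  (via Selby)
Shortest route: Neston–Garth–Irby–Jorvik–Selby–Colne = 35 km.

35 km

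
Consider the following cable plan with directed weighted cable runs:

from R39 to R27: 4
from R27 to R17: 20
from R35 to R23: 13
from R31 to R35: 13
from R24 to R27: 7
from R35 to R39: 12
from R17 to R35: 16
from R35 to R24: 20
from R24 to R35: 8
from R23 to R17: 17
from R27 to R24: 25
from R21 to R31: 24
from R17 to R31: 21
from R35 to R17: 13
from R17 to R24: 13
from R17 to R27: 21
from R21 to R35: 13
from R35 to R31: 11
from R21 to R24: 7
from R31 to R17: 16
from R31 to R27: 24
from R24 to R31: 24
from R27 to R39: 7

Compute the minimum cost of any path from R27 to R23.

46

Compare a few routes:
R27 - R24 - R35 - R23: 25+8+13 = 46
R27 - R17 - R24 - R35 - R23: 20+13+8+13 = 54
R27 - R17 - R35 - R23: 20+16+13 = 49
The minimum is 46 via R27 - R24 - R35 - R23.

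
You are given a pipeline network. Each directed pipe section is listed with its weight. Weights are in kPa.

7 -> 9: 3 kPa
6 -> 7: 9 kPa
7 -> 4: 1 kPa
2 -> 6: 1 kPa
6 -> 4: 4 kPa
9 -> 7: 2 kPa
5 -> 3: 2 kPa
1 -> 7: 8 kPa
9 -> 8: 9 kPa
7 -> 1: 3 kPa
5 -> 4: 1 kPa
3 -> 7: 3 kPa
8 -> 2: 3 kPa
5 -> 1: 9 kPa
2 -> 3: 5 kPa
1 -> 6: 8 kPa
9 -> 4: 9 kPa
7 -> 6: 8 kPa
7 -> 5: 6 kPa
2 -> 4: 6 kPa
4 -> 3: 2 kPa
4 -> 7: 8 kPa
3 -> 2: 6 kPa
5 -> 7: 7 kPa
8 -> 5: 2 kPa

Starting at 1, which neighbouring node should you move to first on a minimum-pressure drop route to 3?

Candidate routes:
1 - 6 - 4 - 3: 8+4+2 = 14
1 - 7 - 4 - 3: 8+1+2 = 11
Cheapest is 1 - 7 - 4 - 3 at 11 kPa.
So from 1 the first move is to 7.

7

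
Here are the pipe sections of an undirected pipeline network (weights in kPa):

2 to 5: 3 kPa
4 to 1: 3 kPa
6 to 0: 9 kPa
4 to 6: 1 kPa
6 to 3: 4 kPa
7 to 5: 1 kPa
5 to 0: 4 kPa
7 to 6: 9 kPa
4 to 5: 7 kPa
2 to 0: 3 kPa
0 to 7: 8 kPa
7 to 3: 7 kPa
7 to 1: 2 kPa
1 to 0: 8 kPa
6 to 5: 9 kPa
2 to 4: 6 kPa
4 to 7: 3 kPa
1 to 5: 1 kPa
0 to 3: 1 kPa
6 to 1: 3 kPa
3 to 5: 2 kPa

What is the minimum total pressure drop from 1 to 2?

Settle nodes by increasing distance from 1:
1: 0
5: 1  (via 1)
7: 2  (via 1)
3: 3  (via 5)
4: 3  (via 1)
6: 3  (via 1)
0: 4  (via 3)
2: 4  (via 5)
Shortest route: 1–5–2 = 4 kPa.

4 kPa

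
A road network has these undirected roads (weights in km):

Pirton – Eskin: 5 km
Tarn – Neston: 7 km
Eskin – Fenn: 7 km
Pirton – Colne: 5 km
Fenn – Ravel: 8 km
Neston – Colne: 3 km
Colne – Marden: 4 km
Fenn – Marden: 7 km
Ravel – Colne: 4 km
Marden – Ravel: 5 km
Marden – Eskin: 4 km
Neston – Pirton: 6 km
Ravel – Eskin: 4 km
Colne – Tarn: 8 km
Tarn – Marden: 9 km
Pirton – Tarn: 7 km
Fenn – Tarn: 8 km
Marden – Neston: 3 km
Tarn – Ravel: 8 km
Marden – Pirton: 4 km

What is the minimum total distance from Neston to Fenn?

10 km

Candidate routes:
Neston - Colne - Marden - Fenn: 3+4+7 = 14
Neston - Marden - Fenn: 3+7 = 10
The minimum is 10 km via Neston - Marden - Fenn.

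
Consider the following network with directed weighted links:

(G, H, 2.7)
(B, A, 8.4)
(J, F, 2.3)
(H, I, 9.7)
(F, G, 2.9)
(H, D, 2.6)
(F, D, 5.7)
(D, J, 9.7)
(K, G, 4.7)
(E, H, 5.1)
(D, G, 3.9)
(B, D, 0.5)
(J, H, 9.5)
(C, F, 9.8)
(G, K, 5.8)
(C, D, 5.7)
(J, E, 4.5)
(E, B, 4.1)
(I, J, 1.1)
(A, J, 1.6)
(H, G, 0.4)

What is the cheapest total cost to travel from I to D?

9.1

Enumerating some paths:
I - J - E - B - D: 1.1+4.5+4.1+0.5 = 10.2
I - J - F - D: 1.1+2.3+5.7 = 9.1
Cheapest is I - J - F - D at 9.1.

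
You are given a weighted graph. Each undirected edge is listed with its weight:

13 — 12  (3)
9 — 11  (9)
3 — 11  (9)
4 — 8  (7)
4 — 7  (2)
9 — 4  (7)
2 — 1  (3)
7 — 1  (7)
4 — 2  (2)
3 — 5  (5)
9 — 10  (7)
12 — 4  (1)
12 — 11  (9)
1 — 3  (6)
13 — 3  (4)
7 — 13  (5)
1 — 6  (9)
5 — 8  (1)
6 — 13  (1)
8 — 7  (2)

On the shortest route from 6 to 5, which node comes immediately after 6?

13

Candidate routes:
6–13–12–4–8–5: 1+3+1+7+1 = 13
6–13–12–4–7–8–5: 1+3+1+2+2+1 = 10
6–13–7–8–5: 1+5+2+1 = 9
6–13–3–5: 1+4+5 = 10
Cheapest is 6–13–7–8–5 at 9.
So from 6 the first move is to 13.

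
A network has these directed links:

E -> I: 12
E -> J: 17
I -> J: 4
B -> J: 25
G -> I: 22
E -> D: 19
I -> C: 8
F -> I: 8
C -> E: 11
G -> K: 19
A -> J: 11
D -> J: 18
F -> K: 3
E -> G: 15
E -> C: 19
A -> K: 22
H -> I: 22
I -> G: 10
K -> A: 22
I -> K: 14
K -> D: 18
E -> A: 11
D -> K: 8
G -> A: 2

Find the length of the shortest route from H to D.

Running Dijkstra from H:
H: 0
I: 22  (via H)
J: 26  (via I)
C: 30  (via I)
G: 32  (via I)
A: 34  (via G)
K: 36  (via I)
E: 41  (via C)
D: 54  (via K)
Shortest route: H–I–K–D = 54.

54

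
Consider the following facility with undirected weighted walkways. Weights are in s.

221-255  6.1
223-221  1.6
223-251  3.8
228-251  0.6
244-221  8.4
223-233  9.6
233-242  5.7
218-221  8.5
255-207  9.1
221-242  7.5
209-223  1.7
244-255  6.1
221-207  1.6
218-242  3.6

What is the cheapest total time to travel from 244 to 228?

14.4 s

Enumerating some paths:
244 - 255 - 221 - 223 - 251 - 228: 6.1+6.1+1.6+3.8+0.6 = 18.2
244 - 221 - 223 - 251 - 228: 8.4+1.6+3.8+0.6 = 14.4
Cheapest is 244 - 221 - 223 - 251 - 228 at 14.4 s.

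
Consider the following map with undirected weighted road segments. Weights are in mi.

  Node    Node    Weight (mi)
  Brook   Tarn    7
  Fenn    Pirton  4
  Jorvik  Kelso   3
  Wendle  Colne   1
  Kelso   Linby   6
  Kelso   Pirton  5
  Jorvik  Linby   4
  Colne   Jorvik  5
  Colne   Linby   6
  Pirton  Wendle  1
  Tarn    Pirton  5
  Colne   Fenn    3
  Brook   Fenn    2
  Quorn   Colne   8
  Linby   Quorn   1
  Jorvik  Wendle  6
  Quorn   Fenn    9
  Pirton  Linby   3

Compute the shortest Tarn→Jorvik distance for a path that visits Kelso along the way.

13 mi

Best Tarn to Kelso: Tarn–Pirton–Kelso costing 10
Shortest Kelso→Jorvik: Kelso–Jorvik = 3
Total via Kelso: 10 + 3 = 13 mi.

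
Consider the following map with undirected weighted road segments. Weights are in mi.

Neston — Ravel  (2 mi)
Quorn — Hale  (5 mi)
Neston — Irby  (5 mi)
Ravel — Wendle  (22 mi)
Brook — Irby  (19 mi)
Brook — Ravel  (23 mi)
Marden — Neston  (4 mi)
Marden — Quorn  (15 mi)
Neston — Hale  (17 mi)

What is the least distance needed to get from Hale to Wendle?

41 mi

Running Dijkstra from Hale:
Hale: 0
Quorn: 5  (via Hale)
Neston: 17  (via Hale)
Ravel: 19  (via Neston)
Marden: 20  (via Quorn)
Irby: 22  (via Neston)
Brook: 41  (via Irby)
Wendle: 41  (via Ravel)
Shortest route: Hale–Neston–Ravel–Wendle = 41 mi.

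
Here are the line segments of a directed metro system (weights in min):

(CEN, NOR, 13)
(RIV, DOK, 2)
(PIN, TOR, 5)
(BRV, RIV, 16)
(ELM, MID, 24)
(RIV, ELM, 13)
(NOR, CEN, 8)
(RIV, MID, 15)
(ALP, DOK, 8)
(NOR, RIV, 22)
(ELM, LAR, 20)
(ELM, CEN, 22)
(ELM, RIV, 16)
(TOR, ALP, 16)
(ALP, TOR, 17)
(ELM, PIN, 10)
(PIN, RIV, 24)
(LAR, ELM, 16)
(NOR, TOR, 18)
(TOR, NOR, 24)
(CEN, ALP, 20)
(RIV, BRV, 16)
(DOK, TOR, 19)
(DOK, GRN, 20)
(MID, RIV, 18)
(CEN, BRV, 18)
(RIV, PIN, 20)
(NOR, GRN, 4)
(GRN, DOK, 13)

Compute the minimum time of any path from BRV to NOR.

Shortest distances from BRV:
BRV: 0
RIV: 16  (via BRV)
DOK: 18  (via RIV)
ELM: 29  (via RIV)
MID: 31  (via RIV)
PIN: 36  (via RIV)
TOR: 37  (via DOK)
GRN: 38  (via DOK)
LAR: 49  (via ELM)
CEN: 51  (via ELM)
ALP: 53  (via TOR)
NOR: 61  (via TOR)
Shortest route: BRV → RIV → DOK → TOR → NOR = 61 min.

61 min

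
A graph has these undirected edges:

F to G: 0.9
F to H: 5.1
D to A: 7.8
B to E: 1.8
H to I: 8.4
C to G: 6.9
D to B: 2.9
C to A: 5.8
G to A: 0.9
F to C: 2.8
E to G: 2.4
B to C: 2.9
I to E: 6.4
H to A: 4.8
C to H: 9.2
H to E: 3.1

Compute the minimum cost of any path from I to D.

11.1

Candidate routes:
I - H - E - B - D: 8.4+3.1+1.8+2.9 = 16.2
I - E - B - D: 6.4+1.8+2.9 = 11.1
I - E - G - A - D: 6.4+2.4+0.9+7.8 = 17.5
The minimum is 11.1 via I - E - B - D.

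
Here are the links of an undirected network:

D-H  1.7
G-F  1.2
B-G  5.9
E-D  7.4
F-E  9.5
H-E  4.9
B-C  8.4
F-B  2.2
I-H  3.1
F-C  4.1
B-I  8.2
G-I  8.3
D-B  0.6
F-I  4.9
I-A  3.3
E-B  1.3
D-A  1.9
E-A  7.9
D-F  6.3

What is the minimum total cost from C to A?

8.8

Candidate routes:
C → B → D → A: 8.4+0.6+1.9 = 10.9
C → F → B → D → A: 4.1+2.2+0.6+1.9 = 8.8
Cheapest is C → F → B → D → A at 8.8.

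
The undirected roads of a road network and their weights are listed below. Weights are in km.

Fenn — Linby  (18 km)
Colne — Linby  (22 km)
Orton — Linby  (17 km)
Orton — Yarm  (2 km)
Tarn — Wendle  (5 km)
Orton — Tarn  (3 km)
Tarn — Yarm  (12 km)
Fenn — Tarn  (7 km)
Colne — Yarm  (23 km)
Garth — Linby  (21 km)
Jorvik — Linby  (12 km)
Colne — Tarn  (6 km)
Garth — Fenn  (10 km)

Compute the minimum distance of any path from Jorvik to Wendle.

Candidate routes:
Jorvik - Linby - Orton - Tarn - Wendle: 12+17+3+5 = 37
Jorvik - Linby - Colne - Tarn - Wendle: 12+22+6+5 = 45
Jorvik - Linby - Fenn - Tarn - Wendle: 12+18+7+5 = 42
Jorvik - Linby - Orton - Yarm - Tarn - Wendle: 12+17+2+12+5 = 48
The minimum is 37 km via Jorvik - Linby - Orton - Tarn - Wendle.

37 km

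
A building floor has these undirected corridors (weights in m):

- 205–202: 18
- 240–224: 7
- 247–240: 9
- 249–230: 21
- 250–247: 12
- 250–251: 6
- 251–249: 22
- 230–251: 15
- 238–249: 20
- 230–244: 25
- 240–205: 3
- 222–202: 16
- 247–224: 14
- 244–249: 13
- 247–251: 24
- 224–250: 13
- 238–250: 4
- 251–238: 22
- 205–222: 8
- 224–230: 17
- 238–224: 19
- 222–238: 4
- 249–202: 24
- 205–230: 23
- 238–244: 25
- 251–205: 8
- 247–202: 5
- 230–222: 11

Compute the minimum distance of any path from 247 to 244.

41 m

Candidate routes:
247 - 240 - 205 - 222 - 238 - 244: 9+3+8+4+25 = 49
247 - 202 - 249 - 244: 5+24+13 = 42
247 - 250 - 238 - 244: 12+4+25 = 41
Cheapest is 247 - 250 - 238 - 244 at 41 m.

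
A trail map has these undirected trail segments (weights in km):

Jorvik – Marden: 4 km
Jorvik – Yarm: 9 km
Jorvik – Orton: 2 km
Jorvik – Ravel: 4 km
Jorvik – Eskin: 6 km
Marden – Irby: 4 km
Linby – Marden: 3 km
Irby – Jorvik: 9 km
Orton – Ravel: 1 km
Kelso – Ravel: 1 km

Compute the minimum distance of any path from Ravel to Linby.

Enumerating some paths:
Ravel - Orton - Jorvik - Marden - Linby: 1+2+4+3 = 10
Ravel - Jorvik - Marden - Linby: 4+4+3 = 11
Cheapest is Ravel - Orton - Jorvik - Marden - Linby at 10 km.

10 km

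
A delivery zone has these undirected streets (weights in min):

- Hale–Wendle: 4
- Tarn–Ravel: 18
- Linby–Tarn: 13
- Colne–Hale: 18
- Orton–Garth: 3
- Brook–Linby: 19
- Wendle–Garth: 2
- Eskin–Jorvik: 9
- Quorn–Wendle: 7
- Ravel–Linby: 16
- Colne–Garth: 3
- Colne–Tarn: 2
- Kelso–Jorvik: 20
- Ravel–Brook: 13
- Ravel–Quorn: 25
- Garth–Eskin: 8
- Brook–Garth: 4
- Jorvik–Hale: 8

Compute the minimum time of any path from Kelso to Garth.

Enumerating some paths:
Kelso - Jorvik - Eskin - Garth: 20+9+8 = 37
Kelso - Jorvik - Hale - Wendle - Garth: 20+8+4+2 = 34
The minimum is 34 min via Kelso - Jorvik - Hale - Wendle - Garth.

34 min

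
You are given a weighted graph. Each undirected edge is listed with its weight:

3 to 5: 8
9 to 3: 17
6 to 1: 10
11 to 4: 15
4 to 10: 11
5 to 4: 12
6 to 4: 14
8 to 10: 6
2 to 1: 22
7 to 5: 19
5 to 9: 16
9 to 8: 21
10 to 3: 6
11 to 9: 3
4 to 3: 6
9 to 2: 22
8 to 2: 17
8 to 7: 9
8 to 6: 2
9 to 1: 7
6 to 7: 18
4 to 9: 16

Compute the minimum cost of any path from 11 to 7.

Settle nodes by increasing distance from 11:
11: 0
9: 3  (via 11)
1: 10  (via 9)
4: 15  (via 11)
5: 19  (via 9)
3: 20  (via 9)
6: 20  (via 1)
8: 22  (via 6)
2: 25  (via 9)
10: 26  (via 4)
7: 31  (via 8)
Shortest route: 11–9–1–6–8–7 = 31.

31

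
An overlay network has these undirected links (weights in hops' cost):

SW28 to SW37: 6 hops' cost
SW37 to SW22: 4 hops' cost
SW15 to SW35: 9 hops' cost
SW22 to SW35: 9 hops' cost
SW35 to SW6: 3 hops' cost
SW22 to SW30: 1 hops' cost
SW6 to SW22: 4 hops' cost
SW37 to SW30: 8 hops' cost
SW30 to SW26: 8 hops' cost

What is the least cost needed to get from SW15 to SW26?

25 hops' cost

Enumerating some paths:
SW15 - SW35 - SW22 - SW30 - SW26: 9+9+1+8 = 27
SW15 - SW35 - SW6 - SW22 - SW30 - SW26: 9+3+4+1+8 = 25
The minimum is 25 hops' cost via SW15 - SW35 - SW6 - SW22 - SW30 - SW26.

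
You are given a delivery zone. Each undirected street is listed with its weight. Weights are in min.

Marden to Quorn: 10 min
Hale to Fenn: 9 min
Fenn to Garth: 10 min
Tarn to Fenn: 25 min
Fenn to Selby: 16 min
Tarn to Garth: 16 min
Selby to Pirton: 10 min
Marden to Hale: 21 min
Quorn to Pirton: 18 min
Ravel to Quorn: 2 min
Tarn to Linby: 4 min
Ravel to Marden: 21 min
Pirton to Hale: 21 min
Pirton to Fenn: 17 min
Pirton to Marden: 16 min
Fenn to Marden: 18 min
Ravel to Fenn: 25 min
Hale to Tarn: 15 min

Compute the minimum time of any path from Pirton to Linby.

40 min

Shortest distances from Pirton:
Pirton: 0
Selby: 10  (via Pirton)
Marden: 16  (via Pirton)
Fenn: 17  (via Pirton)
Quorn: 18  (via Pirton)
Ravel: 20  (via Quorn)
Hale: 21  (via Pirton)
Garth: 27  (via Fenn)
Tarn: 36  (via Hale)
Linby: 40  (via Tarn)
Shortest route: Pirton → Hale → Tarn → Linby = 40 min.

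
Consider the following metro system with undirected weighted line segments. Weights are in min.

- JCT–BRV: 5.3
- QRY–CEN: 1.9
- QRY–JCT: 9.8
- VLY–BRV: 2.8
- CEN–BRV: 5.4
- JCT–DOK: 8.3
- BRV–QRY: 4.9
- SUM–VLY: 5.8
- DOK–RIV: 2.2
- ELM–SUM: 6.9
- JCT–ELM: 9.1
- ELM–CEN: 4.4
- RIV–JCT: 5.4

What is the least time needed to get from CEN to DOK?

18.3 min

Running Dijkstra from CEN:
CEN: 0
QRY: 1.9  (via CEN)
ELM: 4.4  (via CEN)
BRV: 5.4  (via CEN)
VLY: 8.2  (via BRV)
JCT: 10.7  (via BRV)
SUM: 11.3  (via ELM)
RIV: 16.1  (via JCT)
DOK: 18.3  (via RIV)
Shortest route: CEN → BRV → JCT → RIV → DOK = 18.3 min.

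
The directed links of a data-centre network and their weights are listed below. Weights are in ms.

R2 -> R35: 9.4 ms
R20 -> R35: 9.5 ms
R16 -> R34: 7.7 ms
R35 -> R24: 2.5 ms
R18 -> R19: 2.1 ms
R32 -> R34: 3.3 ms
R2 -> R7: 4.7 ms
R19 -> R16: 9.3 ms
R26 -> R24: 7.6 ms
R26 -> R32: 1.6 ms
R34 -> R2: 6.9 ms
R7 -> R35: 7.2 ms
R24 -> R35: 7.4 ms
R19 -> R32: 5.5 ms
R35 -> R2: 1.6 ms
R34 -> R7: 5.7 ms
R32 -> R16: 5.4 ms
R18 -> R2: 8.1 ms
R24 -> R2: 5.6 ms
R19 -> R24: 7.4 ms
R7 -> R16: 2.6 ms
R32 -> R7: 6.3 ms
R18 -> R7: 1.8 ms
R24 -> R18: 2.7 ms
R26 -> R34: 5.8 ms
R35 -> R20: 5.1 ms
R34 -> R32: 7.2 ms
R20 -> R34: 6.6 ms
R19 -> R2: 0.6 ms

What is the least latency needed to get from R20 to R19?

Running Dijkstra from R20:
R20: 0
R34: 6.6  (via R20)
R35: 9.5  (via R20)
R2: 11.1  (via R35)
R24: 12  (via R35)
R7: 12.3  (via R34)
R32: 13.8  (via R34)
R18: 14.7  (via R24)
R16: 14.9  (via R7)
R19: 16.8  (via R18)
Shortest route: R20 → R35 → R24 → R18 → R19 = 16.8 ms.

16.8 ms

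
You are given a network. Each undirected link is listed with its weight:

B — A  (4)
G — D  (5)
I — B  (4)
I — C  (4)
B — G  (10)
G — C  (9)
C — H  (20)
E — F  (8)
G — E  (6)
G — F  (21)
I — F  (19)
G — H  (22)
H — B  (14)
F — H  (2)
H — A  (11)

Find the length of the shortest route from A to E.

20

Running Dijkstra from A:
A: 0
B: 4  (via A)
I: 8  (via B)
H: 11  (via A)
C: 12  (via I)
F: 13  (via H)
G: 14  (via B)
D: 19  (via G)
E: 20  (via G)
Shortest route: A → B → G → E = 20.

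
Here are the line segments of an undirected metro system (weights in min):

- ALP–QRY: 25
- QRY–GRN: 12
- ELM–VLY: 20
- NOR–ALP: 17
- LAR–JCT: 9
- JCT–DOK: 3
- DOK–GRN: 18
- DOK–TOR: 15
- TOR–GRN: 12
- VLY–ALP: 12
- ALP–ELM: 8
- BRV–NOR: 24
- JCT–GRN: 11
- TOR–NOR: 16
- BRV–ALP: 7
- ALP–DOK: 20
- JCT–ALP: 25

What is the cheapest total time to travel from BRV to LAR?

39 min

Shortest distances from BRV:
BRV: 0
ALP: 7  (via BRV)
ELM: 15  (via ALP)
VLY: 19  (via ALP)
NOR: 24  (via BRV)
DOK: 27  (via ALP)
JCT: 30  (via DOK)
QRY: 32  (via ALP)
LAR: 39  (via JCT)
Shortest route: BRV–ALP–DOK–JCT–LAR = 39 min.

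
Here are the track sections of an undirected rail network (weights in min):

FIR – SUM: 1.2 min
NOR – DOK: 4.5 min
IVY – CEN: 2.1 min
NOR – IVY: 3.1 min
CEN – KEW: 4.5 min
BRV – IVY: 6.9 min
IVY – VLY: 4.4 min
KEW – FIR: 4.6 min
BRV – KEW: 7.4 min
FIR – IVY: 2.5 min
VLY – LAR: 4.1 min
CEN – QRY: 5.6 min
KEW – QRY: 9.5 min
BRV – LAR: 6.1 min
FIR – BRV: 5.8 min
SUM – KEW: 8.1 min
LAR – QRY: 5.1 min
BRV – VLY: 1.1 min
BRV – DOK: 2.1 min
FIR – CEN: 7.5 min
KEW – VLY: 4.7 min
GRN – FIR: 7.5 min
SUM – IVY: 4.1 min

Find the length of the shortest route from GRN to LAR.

18.5 min

Compare a few routes:
GRN–FIR–IVY–VLY–LAR: 7.5+2.5+4.4+4.1 = 18.5
GRN–FIR–BRV–LAR: 7.5+5.8+6.1 = 19.4
GRN–FIR–SUM–IVY–VLY–LAR: 7.5+1.2+4.1+4.4+4.1 = 21.3
GRN–FIR–KEW–VLY–LAR: 7.5+4.6+4.7+4.1 = 20.9
The minimum is 18.5 min via GRN–FIR–IVY–VLY–LAR.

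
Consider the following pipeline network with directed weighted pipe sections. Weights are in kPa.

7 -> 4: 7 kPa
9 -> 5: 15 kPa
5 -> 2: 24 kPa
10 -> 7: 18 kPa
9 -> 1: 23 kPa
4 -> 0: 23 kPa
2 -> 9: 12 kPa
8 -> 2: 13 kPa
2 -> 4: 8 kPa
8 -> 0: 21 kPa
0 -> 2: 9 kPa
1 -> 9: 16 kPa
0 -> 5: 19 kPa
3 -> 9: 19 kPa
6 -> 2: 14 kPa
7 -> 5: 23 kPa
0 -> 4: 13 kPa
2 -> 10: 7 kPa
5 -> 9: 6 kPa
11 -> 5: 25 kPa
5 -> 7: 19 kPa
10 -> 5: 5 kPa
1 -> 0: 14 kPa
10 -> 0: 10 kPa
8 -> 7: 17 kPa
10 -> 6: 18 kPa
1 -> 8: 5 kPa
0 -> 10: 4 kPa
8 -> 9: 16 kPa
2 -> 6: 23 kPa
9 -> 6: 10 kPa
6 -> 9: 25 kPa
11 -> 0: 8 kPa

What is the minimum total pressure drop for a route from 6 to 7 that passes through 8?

70 kPa

Shortest 6→8: 6 → 9 → 1 → 8 = 53
Best 8 to 7: 8 → 7 costing 17
Total via 8: 53 + 17 = 70 kPa.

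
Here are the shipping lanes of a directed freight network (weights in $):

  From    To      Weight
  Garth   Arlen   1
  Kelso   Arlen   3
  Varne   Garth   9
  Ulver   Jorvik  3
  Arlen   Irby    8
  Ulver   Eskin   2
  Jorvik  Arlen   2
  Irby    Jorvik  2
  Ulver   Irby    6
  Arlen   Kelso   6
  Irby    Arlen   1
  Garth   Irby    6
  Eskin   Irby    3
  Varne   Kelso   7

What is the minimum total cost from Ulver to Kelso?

Settle nodes by increasing distance from Ulver:
Ulver: 0
Eskin: 2  (via Ulver)
Jorvik: 3  (via Ulver)
Irby: 5  (via Eskin)
Arlen: 5  (via Jorvik)
Kelso: 11  (via Arlen)
Shortest route: Ulver–Jorvik–Arlen–Kelso = $11.

$11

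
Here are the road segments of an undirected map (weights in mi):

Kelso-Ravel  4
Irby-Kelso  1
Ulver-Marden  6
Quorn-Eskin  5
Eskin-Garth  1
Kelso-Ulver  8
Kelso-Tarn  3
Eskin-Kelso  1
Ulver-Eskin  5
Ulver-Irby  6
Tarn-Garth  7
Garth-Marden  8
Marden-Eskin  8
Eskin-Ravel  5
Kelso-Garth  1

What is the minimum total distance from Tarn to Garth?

4 mi

Enumerating some paths:
Tarn → Kelso → Garth: 3+1 = 4
Tarn → Kelso → Eskin → Garth: 3+1+1 = 5
Cheapest is Tarn → Kelso → Garth at 4 mi.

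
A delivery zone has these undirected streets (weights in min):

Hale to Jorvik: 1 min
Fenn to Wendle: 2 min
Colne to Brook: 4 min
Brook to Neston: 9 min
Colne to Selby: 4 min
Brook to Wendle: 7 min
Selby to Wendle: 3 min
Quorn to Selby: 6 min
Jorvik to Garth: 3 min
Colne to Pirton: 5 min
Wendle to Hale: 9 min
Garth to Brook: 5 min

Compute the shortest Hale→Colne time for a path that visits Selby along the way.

16 min

Shortest Hale→Selby: Hale–Wendle–Selby = 12
Best Selby to Colne: Selby–Colne costing 4
Total via Selby: 12 + 4 = 16 min.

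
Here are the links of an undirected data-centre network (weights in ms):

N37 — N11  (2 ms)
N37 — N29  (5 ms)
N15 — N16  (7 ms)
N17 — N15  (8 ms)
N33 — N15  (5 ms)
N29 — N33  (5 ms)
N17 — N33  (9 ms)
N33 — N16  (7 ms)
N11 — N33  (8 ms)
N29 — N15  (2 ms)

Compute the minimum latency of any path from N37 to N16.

Shortest distances from N37:
N37: 0
N11: 2  (via N37)
N29: 5  (via N37)
N15: 7  (via N29)
N33: 10  (via N11)
N16: 14  (via N15)
Shortest route: N37 → N29 → N15 → N16 = 14 ms.

14 ms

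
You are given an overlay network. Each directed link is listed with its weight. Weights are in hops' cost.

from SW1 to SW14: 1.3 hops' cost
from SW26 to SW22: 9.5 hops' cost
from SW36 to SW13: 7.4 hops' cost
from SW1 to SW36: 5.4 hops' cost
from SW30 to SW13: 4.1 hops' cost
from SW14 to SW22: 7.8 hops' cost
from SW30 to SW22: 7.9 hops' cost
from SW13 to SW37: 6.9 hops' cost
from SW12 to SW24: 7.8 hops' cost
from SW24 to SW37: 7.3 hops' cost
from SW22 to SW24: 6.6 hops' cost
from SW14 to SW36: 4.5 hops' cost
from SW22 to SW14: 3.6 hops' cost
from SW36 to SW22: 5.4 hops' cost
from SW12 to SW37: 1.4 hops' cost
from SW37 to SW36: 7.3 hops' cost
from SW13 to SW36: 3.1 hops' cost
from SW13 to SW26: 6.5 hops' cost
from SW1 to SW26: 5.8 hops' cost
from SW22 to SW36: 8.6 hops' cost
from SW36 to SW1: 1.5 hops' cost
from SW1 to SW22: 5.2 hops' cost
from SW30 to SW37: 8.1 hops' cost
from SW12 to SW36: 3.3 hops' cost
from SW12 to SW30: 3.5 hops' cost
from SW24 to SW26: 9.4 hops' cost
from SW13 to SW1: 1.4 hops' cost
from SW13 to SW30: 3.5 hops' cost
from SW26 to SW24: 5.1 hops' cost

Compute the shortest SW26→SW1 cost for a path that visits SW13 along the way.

26.4 hops' cost

Best SW26 to SW13: SW26 → SW22 → SW14 → SW36 → SW13 costing 25
Shortest SW13→SW1: SW13 → SW1 = 1.4
Total via SW13: 25 + 1.4 = 26.4 hops' cost.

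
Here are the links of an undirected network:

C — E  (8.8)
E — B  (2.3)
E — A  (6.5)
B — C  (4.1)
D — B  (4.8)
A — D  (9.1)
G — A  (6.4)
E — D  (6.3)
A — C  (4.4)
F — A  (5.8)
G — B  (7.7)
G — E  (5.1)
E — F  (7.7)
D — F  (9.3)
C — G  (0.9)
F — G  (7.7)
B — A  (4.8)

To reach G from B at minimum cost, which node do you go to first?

C

Enumerating some paths:
B → C → G: 4.1+0.9 = 5
B → E → G: 2.3+5.1 = 7.4
The minimum is 5 via B → C → G.
So from B the first move is to C.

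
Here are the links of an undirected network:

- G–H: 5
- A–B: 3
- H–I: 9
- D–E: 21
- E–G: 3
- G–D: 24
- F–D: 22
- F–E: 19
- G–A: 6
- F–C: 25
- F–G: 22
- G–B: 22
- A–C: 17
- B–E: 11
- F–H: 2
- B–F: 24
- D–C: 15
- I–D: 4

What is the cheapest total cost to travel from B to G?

9

Compare a few routes:
B–E–G: 11+3 = 14
B–A–G: 3+6 = 9
Cheapest is B–A–G at 9.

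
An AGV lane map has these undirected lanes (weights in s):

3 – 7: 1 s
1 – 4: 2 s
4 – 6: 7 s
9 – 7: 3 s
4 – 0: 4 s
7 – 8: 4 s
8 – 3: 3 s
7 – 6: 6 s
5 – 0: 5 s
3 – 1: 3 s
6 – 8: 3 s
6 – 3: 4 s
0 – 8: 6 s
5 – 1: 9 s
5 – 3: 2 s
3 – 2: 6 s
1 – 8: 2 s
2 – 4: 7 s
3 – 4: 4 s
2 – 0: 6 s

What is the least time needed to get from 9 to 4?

Settle nodes by increasing distance from 9:
9: 0
7: 3  (via 9)
3: 4  (via 7)
5: 6  (via 3)
1: 7  (via 3)
8: 7  (via 7)
4: 8  (via 3)
Shortest route: 9–7–3–4 = 8 s.

8 s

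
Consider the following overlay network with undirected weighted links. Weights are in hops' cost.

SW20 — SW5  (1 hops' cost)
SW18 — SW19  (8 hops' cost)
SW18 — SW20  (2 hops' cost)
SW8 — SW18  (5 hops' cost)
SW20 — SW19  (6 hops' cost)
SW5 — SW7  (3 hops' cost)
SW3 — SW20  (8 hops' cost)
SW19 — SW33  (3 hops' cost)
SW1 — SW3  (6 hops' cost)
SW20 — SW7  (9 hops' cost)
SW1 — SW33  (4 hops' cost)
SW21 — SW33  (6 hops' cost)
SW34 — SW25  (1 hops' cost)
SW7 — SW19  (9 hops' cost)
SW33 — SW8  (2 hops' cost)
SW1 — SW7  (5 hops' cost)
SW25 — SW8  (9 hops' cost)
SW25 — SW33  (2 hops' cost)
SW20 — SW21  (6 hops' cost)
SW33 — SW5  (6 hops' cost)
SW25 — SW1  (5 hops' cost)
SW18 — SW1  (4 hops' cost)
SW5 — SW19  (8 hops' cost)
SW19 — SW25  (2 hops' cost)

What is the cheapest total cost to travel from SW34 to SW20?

9 hops' cost

Shortest distances from SW34:
SW34: 0
SW25: 1  (via SW34)
SW33: 3  (via SW25)
SW19: 3  (via SW25)
SW8: 5  (via SW33)
SW1: 6  (via SW25)
SW21: 9  (via SW33)
SW5: 9  (via SW33)
SW20: 9  (via SW19)
Shortest route: SW34–SW25–SW19–SW20 = 9 hops' cost.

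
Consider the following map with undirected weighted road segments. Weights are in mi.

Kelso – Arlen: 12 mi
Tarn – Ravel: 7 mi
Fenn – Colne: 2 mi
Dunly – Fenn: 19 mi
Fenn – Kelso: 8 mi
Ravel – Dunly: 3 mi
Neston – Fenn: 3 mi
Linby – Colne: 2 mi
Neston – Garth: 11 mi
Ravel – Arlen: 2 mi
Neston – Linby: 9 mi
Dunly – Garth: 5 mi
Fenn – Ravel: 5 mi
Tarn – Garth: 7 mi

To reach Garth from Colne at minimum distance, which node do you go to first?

Candidate routes:
Colne - Fenn - Ravel - Dunly - Garth: 2+5+3+5 = 15
Colne - Fenn - Neston - Garth: 2+3+11 = 16
Colne - Fenn - Ravel - Tarn - Garth: 2+5+7+7 = 21
Colne - Linby - Neston - Garth: 2+9+11 = 22
Cheapest is Colne - Fenn - Ravel - Dunly - Garth at 15 mi.
So from Colne the first move is to Fenn.

Fenn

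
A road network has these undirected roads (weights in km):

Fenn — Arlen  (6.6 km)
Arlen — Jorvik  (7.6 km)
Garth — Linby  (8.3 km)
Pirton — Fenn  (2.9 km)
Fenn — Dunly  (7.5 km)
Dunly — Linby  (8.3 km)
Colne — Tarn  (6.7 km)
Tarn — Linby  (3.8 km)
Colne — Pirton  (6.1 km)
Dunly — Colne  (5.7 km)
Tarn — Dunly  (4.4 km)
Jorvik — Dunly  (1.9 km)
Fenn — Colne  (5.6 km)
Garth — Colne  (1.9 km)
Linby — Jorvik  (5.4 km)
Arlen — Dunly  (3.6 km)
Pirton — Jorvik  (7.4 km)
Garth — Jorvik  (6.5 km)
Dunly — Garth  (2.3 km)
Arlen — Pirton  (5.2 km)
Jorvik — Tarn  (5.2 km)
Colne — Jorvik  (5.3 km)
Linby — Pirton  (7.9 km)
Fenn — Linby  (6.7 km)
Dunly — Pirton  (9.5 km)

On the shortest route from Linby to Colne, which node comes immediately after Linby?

Garth

Compare a few routes:
Linby–Garth–Colne: 8.3+1.9 = 10.2
Linby–Jorvik–Colne: 5.4+5.3 = 10.7
Linby–Jorvik–Dunly–Garth–Colne: 5.4+1.9+2.3+1.9 = 11.5
Linby–Tarn–Colne: 3.8+6.7 = 10.5
Cheapest is Linby–Garth–Colne at 10.2 km.
So from Linby the first move is to Garth.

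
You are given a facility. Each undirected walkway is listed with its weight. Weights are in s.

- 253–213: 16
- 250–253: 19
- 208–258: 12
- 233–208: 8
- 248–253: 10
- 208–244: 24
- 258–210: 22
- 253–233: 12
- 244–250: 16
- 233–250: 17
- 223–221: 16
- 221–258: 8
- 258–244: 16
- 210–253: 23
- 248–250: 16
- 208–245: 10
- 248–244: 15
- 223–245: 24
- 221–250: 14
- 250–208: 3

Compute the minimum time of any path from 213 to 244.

41 s

Settle nodes by increasing distance from 213:
213: 0
253: 16  (via 213)
248: 26  (via 253)
233: 28  (via 253)
250: 35  (via 253)
208: 36  (via 233)
210: 39  (via 253)
244: 41  (via 248)
Shortest route: 213 → 253 → 248 → 244 = 41 s.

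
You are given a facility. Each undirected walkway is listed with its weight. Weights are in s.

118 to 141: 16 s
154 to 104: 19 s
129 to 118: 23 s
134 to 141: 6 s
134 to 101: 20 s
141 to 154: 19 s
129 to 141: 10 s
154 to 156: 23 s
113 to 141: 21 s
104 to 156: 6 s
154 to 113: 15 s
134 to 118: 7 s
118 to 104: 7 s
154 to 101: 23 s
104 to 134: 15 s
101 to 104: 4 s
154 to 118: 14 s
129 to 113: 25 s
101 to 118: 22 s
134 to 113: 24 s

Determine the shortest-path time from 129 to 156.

Candidate routes:
129 → 118 → 104 → 156: 23+7+6 = 36
129 → 141 → 118 → 104 → 156: 10+16+7+6 = 39
129 → 141 → 134 → 104 → 156: 10+6+15+6 = 37
The minimum is 36 s via 129 → 118 → 104 → 156.

36 s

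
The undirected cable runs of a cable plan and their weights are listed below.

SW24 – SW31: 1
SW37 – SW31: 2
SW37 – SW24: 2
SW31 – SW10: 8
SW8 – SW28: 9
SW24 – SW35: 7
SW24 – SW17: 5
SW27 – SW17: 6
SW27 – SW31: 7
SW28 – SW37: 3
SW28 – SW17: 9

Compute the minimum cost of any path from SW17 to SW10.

Candidate routes:
SW17–SW24–SW37–SW31–SW10: 5+2+2+8 = 17
SW17–SW24–SW31–SW10: 5+1+8 = 14
The minimum is 14 via SW17–SW24–SW31–SW10.

14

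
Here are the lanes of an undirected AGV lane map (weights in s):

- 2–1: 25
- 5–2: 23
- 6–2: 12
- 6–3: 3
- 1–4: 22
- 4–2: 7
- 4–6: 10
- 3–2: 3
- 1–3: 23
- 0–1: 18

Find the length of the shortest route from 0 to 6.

Running Dijkstra from 0:
0: 0
1: 18  (via 0)
4: 40  (via 1)
3: 41  (via 1)
2: 43  (via 1)
6: 44  (via 3)
Shortest route: 0–1–3–6 = 44 s.

44 s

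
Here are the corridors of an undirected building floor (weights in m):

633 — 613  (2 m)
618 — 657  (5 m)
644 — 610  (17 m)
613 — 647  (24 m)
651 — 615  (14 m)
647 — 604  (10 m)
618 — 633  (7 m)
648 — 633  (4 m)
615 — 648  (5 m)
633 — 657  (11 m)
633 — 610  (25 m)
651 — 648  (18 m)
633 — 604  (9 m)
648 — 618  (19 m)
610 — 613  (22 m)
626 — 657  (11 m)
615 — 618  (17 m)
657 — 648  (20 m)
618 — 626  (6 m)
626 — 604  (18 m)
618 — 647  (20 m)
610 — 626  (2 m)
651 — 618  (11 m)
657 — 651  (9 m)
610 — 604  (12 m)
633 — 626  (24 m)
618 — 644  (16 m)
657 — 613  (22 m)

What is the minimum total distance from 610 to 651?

19 m

Enumerating some paths:
610 → 626 → 618 → 657 → 651: 2+6+5+9 = 22
610 → 626 → 618 → 651: 2+6+11 = 19
Cheapest is 610 → 626 → 618 → 651 at 19 m.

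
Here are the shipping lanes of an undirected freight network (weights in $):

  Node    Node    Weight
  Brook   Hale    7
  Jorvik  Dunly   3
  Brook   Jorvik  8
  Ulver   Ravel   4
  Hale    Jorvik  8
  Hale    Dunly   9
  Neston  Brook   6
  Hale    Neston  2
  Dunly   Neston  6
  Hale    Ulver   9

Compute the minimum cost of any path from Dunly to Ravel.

$21

Settle nodes by increasing distance from Dunly:
Dunly: 0
Jorvik: 3  (via Dunly)
Neston: 6  (via Dunly)
Hale: 8  (via Neston)
Brook: 11  (via Jorvik)
Ulver: 17  (via Hale)
Ravel: 21  (via Ulver)
Shortest route: Dunly–Neston–Hale–Ulver–Ravel = $21.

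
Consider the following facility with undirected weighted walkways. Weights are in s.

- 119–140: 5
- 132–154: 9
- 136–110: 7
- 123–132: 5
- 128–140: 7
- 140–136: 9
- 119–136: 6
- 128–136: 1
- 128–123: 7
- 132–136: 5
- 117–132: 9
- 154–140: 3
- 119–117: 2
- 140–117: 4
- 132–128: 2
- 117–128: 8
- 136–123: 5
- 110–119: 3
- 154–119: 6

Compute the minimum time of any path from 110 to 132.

10 s

Candidate routes:
110–136–128–132: 7+1+2 = 10
110–119–117–132: 3+2+9 = 14
110–136–132: 7+5 = 12
110–119–136–128–132: 3+6+1+2 = 12
Cheapest is 110–136–128–132 at 10 s.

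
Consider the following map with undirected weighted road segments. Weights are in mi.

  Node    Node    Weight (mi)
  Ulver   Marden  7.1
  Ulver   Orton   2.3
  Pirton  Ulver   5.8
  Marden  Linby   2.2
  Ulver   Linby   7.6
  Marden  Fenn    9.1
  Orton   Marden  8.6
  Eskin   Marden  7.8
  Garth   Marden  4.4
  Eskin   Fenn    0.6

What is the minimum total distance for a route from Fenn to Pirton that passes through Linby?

24 mi

Best Fenn to Linby: Fenn–Eskin–Marden–Linby costing 10.6
Shortest Linby→Pirton: Linby–Ulver–Pirton = 13.4
Total via Linby: 10.6 + 13.4 = 24 mi.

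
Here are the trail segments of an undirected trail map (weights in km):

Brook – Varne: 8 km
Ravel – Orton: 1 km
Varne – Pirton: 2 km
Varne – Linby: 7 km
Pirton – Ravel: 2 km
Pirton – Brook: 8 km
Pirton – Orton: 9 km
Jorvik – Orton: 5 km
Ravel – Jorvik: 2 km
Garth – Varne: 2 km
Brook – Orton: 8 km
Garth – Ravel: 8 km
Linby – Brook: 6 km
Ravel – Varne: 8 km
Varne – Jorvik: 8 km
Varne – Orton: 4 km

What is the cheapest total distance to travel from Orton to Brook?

8 km

Settle nodes by increasing distance from Orton:
Orton: 0
Ravel: 1  (via Orton)
Pirton: 3  (via Ravel)
Jorvik: 3  (via Ravel)
Varne: 4  (via Orton)
Garth: 6  (via Varne)
Brook: 8  (via Orton)
Shortest route: Orton → Brook = 8 km.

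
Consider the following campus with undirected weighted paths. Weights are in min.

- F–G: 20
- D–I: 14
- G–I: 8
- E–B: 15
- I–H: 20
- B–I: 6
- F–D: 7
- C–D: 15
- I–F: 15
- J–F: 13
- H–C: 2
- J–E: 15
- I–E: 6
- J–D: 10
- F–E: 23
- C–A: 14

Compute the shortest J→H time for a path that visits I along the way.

41 min

Best J to I: J → E → I costing 21
Best I to H: I → H costing 20
Total via I: 21 + 20 = 41 min.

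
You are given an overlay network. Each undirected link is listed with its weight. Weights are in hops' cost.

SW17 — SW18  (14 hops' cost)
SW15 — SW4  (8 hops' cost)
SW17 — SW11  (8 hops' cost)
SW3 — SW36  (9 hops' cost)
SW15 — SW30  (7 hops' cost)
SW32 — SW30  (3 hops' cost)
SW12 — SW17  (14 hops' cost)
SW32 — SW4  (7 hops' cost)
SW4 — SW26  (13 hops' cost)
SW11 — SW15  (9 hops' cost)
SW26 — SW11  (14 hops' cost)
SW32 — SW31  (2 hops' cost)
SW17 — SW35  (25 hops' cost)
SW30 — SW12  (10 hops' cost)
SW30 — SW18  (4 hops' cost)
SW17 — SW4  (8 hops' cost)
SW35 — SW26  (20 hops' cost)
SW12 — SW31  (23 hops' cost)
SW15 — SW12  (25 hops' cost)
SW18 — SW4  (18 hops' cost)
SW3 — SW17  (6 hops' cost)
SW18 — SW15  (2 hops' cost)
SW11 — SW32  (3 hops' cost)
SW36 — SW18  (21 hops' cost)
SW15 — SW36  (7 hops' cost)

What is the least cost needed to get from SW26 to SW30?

20 hops' cost

Running Dijkstra from SW26:
SW26: 0
SW4: 13  (via SW26)
SW11: 14  (via SW26)
SW32: 17  (via SW11)
SW31: 19  (via SW32)
SW35: 20  (via SW26)
SW30: 20  (via SW32)
Shortest route: SW26 → SW11 → SW32 → SW30 = 20 hops' cost.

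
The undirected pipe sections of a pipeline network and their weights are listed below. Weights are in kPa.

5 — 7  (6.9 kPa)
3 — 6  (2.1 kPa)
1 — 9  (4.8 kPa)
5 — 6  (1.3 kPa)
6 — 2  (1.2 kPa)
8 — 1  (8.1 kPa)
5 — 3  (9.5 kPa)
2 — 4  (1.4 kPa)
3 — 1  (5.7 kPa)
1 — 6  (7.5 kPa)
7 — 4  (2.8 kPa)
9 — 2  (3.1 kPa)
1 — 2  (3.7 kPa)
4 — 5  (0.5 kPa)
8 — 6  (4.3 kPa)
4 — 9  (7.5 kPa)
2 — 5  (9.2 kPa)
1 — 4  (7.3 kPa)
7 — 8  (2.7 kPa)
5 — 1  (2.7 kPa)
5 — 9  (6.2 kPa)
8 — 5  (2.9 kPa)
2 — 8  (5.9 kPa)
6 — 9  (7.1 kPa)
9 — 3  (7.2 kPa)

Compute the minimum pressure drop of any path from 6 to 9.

Enumerating some paths:
6–9: 7.1 = 7.1
6–2–9: 1.2+3.1 = 4.3
6–5–4–2–9: 1.3+0.5+1.4+3.1 = 6.3
The minimum is 4.3 kPa via 6–2–9.

4.3 kPa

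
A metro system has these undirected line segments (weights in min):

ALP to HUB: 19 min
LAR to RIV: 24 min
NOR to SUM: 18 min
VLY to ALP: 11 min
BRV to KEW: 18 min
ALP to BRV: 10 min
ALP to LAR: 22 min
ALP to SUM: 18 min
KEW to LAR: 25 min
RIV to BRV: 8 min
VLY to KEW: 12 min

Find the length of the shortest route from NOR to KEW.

Candidate routes:
NOR → SUM → ALP → VLY → KEW: 18+18+11+12 = 59
NOR → SUM → ALP → BRV → RIV → LAR → KEW: 18+18+10+8+24+25 = 103
NOR → SUM → ALP → LAR → KEW: 18+18+22+25 = 83
NOR → SUM → ALP → BRV → KEW: 18+18+10+18 = 64
Cheapest is NOR → SUM → ALP → VLY → KEW at 59 min.

59 min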